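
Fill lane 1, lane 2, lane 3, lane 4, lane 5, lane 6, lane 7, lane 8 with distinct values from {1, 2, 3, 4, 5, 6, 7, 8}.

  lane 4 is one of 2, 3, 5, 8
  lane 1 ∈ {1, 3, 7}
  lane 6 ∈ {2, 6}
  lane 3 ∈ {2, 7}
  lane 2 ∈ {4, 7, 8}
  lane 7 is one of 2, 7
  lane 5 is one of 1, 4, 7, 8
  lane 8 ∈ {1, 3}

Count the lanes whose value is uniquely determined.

2

Among the 8 variables, 5 fits only lane 4 (and all 8 values in {1, 2, 3, 4, 5, 6, 7, 8} must be used), so lane 4 = 5.
Among the 7 still-open variables, 6 fits only lane 6 (and all 7 values in {1, 2, 3, 4, 6, 7, 8} must be used), so lane 6 = 6.
lane 3 and lane 7 share exactly the 2 values {2, 7}; by pigeonhole those values go to them, so strike 2, 7 from lane 1, lane 2, lane 5.
lane 1 and lane 8 between them cover only {1, 3} — a naked pair. Remove those values from lane 5.
Determined: lane 4=5, lane 6=6. The other lanes each still have more than one consistent value. That makes 2.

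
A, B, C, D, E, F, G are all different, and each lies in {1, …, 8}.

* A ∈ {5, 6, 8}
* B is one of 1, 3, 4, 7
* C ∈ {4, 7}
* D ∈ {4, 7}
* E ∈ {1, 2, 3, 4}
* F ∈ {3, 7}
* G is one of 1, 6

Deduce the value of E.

2

C and D between them cover only {4, 7} — a naked pair. Remove those values from B, E, F.
F has just one choice, so F = 3. Eliminate 3 elsewhere: B, E.
B must be 1 (only option left). Strike 1 from E, G.
So E = 2.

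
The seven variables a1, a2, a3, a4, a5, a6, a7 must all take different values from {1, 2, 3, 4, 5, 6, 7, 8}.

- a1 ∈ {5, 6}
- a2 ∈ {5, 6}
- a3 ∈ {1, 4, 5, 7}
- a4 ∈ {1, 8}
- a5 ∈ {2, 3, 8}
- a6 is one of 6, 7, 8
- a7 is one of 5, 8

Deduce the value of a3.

4

The 2 variables a1 and a2 are confined to {5, 6}, which locks those values in; drop them from a3, a6, a7.
That leaves a7 = 8. Strike 8 from a4, a5, a6.
That leaves a4 = 1. Eliminate 1 elsewhere: a3.
That leaves a6 = 7. So a3 can't be 7.
So a3 = 4.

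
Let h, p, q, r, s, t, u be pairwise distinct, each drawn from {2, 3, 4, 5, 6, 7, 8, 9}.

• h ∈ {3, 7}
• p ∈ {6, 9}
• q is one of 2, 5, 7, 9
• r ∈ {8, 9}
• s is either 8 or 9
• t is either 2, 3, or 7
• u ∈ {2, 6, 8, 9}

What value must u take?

2

The 7 variables draw from only 7 values {2, 3, 5, 6, 7, 8, 9}, so each is used; only q can be 5, hence q = 5.
r and s between them cover only {8, 9} — a naked pair. Remove those values from p, u.
p must be 6 (only option left). Strike 6 from u.
So u = 2.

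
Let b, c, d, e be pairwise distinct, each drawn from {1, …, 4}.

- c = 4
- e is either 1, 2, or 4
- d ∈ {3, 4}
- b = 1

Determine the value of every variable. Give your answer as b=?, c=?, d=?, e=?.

b=1, c=4, d=3, e=2

b must be 1 (only option left). So e can't be 1.
c must be 4 (only option left). Eliminate 4 elsewhere: d, e.
d has just one choice, so d = 3.
That leaves e = 2.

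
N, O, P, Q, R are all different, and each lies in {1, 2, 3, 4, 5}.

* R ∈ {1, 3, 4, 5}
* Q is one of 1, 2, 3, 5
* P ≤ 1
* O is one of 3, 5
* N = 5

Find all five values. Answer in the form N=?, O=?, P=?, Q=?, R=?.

N=5, O=3, P=1, Q=2, R=4

N has just one choice, so N = 5. So O, Q, R can't be 5.
O must be 3 (only option left). Strike 3 from Q, R.
P's domain is down to {1}, so P = 1. Eliminate 1 elsewhere: Q, R.
Q's domain is down to {2}, so Q = 2.
That leaves R = 4.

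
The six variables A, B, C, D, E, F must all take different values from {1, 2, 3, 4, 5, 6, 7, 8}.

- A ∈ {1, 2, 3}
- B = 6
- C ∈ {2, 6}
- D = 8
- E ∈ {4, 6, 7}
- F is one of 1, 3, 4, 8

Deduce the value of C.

2

B has just one choice, so B = 6. Strike 6 from C, E.
So C = 2.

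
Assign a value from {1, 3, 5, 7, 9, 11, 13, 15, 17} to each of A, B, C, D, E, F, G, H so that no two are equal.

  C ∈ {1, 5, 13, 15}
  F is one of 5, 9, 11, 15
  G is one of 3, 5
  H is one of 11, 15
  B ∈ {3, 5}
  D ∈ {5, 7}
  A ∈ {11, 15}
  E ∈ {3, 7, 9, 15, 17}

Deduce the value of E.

17

A and H between them cover only {11, 15} — a naked pair. Remove those values from C, E, F.
The 2 variables B and G are confined to {3, 5}, which locks those values in; drop them from C, D, E, F.
That leaves D = 7. So E can't be 7.
That leaves F = 9. Strike 9 from E.
So E = 17.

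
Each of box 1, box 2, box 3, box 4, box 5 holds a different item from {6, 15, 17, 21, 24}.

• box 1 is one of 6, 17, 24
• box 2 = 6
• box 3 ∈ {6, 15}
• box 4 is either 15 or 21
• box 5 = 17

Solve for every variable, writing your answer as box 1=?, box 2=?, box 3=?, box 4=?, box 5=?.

box 1=24, box 2=6, box 3=15, box 4=21, box 5=17

box 2 must be 6 (only option left). Eliminate 6 elsewhere: box 1, box 3.
box 3's domain is down to {15}, so box 3 = 15. So box 4 can't be 15.
box 4 has just one choice, so box 4 = 21.
box 5 must be 17 (only option left). So box 1 can't be 17.
That leaves box 1 = 24.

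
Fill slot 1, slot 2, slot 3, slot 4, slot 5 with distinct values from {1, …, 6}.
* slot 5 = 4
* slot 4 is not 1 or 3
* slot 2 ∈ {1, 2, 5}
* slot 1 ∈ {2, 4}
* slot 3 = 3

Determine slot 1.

2

slot 3 has just one choice, so slot 3 = 3.
slot 5's domain is down to {4}, so slot 5 = 4. Eliminate 4 elsewhere: slot 1, slot 4.
So slot 1 = 2.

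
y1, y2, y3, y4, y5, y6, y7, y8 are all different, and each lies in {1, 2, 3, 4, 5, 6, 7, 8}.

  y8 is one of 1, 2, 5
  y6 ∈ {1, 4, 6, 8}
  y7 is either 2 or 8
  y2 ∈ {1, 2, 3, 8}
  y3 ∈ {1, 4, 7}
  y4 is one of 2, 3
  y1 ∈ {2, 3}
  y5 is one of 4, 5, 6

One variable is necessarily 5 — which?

y8

The 8 variables together cover exactly {1, 2, 3, 4, 5, 6, 7, 8} — 8 values for 8 variables — and 7 appears only in y3's list, so y3 = 7.
y1 and y4 between them cover only {2, 3} — a naked pair. Remove those values from y2, y7, y8.
y7's domain is down to {8}, so y7 = 8. Eliminate 8 elsewhere: y2, y6.
y2's domain is down to {1}, so y2 = 1. Eliminate 1 elsewhere: y6, y8.
So 5 goes to y8.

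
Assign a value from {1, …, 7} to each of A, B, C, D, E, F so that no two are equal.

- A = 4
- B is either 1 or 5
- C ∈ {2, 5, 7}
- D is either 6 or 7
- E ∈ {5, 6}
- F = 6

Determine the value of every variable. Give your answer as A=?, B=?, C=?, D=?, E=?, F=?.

A=4, B=1, C=2, D=7, E=5, F=6

A's domain is down to {4}, so A = 4.
F has just one choice, so F = 6. Strike 6 from D, E.
D must be 7 (only option left). Eliminate 7 elsewhere: C.
That leaves E = 5. Strike 5 from B, C.
B's domain is down to {1}, so B = 1.
That leaves C = 2.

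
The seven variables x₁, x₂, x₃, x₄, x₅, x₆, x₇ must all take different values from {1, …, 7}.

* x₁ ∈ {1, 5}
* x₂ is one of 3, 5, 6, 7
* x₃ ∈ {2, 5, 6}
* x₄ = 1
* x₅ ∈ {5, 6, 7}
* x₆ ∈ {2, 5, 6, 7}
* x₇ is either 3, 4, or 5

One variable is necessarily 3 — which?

x₄'s domain is down to {1}, so x₄ = 1. So x₁ can't be 1.
x₁ has just one choice, so x₁ = 5. Remove 5 from x₂, x₃, x₅, x₆, x₇.
Among the 5 still-open variables, 4 fits only x₇ (and all 5 values in {2, 3, 4, 6, 7} must be used), so x₇ = 4.
Among the 4 still-open variables, 3 fits only x₂ (and all 4 values in {2, 3, 6, 7} must be used), so x₂ = 3.

x₂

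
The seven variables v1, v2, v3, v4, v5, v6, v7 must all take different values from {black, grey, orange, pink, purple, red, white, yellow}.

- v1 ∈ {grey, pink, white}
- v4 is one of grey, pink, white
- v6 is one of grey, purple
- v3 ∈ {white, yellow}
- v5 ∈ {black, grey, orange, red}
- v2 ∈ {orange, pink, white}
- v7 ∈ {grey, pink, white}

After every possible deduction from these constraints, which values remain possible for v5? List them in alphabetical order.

v1, v4, v7 share exactly the 3 values {grey, pink, white}; by pigeonhole those values go to them, so strike grey, pink, white from v2, v3, v5, v6.
That leaves v2 = orange. Remove orange from v5.
That leaves v3 = yellow.
v6 has just one choice, so v6 = purple.
No further eliminations apply; v5 can still be any of black, red.

black, red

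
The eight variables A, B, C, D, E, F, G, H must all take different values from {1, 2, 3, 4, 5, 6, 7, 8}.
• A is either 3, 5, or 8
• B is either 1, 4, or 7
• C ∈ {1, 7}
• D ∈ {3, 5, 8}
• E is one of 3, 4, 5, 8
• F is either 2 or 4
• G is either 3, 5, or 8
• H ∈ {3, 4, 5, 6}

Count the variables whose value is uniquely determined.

3

The 8 variables draw from only 8 values {1, 2, 3, 4, 5, 6, 7, 8}, so each is used; only F can be 2, hence F = 2.
Among the 7 still-open variables, 6 fits only H (and all 7 values in {1, 3, 4, 5, 6, 7, 8} must be used), so H = 6.
A, D, G between them cover only {3, 5, 8} — a naked triple. Remove those values from E.
E must be 4 (only option left). Strike 4 from B.
Determined: E=4, F=2, H=6. The other variables each still have more than one consistent value. That makes 3.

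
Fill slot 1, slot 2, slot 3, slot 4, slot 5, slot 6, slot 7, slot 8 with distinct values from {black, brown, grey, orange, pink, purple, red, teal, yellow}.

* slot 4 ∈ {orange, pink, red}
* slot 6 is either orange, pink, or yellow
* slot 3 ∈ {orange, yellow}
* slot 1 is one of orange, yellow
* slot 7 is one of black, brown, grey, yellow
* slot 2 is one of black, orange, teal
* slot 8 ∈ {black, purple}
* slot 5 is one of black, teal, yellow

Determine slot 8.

purple

The 2 variables slot 1 and slot 3 are confined to {orange, yellow}, which locks those values in; drop them from slot 2, slot 4, slot 5, slot 6, slot 7.
That leaves slot 6 = pink. Strike pink from slot 4.
slot 4's domain is down to {red}, so slot 4 = red.
slot 2 and slot 5 share exactly the 2 values {black, teal}; by pigeonhole those values go to them, so strike black, teal from slot 7, slot 8.
So slot 8 = purple.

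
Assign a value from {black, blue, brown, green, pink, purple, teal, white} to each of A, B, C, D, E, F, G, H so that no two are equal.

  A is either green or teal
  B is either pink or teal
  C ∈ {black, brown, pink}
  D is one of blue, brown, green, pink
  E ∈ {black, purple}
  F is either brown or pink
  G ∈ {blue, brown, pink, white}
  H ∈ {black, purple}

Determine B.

Among the 8 variables, white fits only G (and all 8 values in {black, blue, brown, green, pink, purple, teal, white} must be used), so G = white.
Among the 7 still-open variables, blue fits only D (and all 7 values in {black, blue, brown, green, pink, purple, teal} must be used), so D = blue.
Among the 6 still-open variables, green fits only A (and all 6 values in {black, brown, green, pink, purple, teal} must be used), so A = green.
The 5 still-open variables draw from only 5 values {black, brown, pink, purple, teal}, so each is used; only B can be teal, hence B = teal.

teal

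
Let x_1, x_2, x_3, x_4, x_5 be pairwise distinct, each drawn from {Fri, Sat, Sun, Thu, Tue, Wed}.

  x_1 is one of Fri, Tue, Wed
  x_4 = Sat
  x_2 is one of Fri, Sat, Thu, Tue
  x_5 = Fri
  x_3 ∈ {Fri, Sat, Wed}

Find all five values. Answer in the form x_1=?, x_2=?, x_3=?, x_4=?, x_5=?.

x_1=Tue, x_2=Thu, x_3=Wed, x_4=Sat, x_5=Fri

x_4 must be Sat (only option left). Strike Sat from x_2, x_3.
That leaves x_5 = Fri. Strike Fri from x_1, x_2, x_3.
x_3 has just one choice, so x_3 = Wed. Remove Wed from x_1.
x_1 must be Tue (only option left). Strike Tue from x_2.
x_2 has just one choice, so x_2 = Thu.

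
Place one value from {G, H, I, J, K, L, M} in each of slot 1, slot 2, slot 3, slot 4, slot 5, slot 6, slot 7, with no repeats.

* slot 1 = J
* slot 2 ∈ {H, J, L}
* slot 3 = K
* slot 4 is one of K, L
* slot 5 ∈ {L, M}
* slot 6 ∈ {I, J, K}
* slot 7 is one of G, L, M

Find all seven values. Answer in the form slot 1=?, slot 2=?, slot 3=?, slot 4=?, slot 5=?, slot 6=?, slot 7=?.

slot 1=J, slot 2=H, slot 3=K, slot 4=L, slot 5=M, slot 6=I, slot 7=G

slot 1's domain is down to {J}, so slot 1 = J. So slot 2, slot 6 can't be J.
slot 3 must be K (only option left). Remove K from slot 4, slot 6.
slot 4's domain is down to {L}, so slot 4 = L. Remove L from slot 2, slot 5, slot 7.
slot 5's domain is down to {M}, so slot 5 = M. Eliminate M elsewhere: slot 7.
slot 6 has just one choice, so slot 6 = I.
slot 7 must be G (only option left).
slot 2 has just one choice, so slot 2 = H.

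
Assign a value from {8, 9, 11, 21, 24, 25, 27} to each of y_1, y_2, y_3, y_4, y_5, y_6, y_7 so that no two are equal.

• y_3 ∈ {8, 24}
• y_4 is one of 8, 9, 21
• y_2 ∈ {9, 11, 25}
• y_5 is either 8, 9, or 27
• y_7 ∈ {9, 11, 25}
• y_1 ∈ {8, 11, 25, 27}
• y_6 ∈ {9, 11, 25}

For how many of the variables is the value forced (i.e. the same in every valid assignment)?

2

The 7 variables draw from only 7 values {8, 9, 11, 21, 24, 25, 27}, so each is used; only y_4 can be 21, hence y_4 = 21.
The 6 still-open variables together cover exactly {8, 9, 11, 24, 25, 27} — 6 values for 6 variables — and 24 appears only in y_3's list, so y_3 = 24.
y_2, y_6, y_7 share exactly the 3 values {9, 11, 25}; by pigeonhole those values go to them, so strike 9, 11, 25 from y_1, y_5.
Determined: y_3=24, y_4=21. The other variables each still have more than one consistent value. That makes 2.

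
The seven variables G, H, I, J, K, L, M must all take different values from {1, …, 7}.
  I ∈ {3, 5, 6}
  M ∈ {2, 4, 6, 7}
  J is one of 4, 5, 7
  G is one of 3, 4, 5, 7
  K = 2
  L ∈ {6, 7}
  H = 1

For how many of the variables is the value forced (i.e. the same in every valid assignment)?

H must be 1 (only option left).
K must be 2 (only option left). Remove 2 from M.
Determined: H=1, K=2. The other variables each still have more than one consistent value. That makes 2.

2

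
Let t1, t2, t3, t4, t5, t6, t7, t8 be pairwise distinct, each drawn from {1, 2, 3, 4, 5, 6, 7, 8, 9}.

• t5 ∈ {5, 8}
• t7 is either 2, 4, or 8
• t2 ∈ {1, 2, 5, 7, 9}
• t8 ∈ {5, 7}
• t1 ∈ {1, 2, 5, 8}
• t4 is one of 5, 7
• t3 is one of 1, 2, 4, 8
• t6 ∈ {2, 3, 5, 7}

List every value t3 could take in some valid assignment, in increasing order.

Among the 8 variables, 3 fits only t6 (and all 8 values in {1, 2, 3, 4, 5, 7, 8, 9} must be used), so t6 = 3.
The 7 still-open variables draw from only 7 values {1, 2, 4, 5, 7, 8, 9}, so each is used; only t2 can be 9, hence t2 = 9.
The 2 variables t4 and t8 are confined to {5, 7}, which locks those values in; drop them from t1, t5.
t5 must be 8 (only option left). Remove 8 from t1, t3, t7.
No further eliminations apply; t3 can still be any of 1, 2, 4.

1, 2, 4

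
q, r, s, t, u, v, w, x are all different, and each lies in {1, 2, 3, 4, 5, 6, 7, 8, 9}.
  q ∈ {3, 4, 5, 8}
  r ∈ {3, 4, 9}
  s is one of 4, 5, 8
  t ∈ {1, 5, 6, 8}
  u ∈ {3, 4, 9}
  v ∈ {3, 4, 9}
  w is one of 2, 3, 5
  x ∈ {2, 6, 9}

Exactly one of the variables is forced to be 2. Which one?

Among the 8 variables, 1 fits only t (and all 8 values in {1, 2, 3, 4, 5, 6, 8, 9} must be used), so t = 1.
The 7 still-open variables draw from only 7 values {2, 3, 4, 5, 6, 8, 9}, so each is used; only x can be 6, hence x = 6.
The 6 still-open variables together cover exactly {2, 3, 4, 5, 8, 9} — 6 values for 6 variables — and 2 appears only in w's list, so w = 2.

w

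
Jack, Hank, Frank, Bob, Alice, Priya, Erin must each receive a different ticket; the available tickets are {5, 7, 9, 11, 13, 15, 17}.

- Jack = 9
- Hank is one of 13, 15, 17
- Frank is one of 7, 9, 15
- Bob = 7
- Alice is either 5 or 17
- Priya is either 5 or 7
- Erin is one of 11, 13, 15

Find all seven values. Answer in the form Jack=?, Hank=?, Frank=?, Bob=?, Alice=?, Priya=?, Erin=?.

Jack=9, Hank=13, Frank=15, Bob=7, Alice=17, Priya=5, Erin=11

Jack must be 9 (only option left). Strike 9 from Frank.
That leaves Bob = 7. Eliminate 7 elsewhere: Frank, Priya.
Priya must be 5 (only option left). Eliminate 5 elsewhere: Alice.
Frank's domain is down to {15}, so Frank = 15. Remove 15 from Hank, Erin.
Alice has just one choice, so Alice = 17. Remove 17 from Hank.
That leaves Hank = 13. Eliminate 13 elsewhere: Erin.
Erin's domain is down to {11}, so Erin = 11.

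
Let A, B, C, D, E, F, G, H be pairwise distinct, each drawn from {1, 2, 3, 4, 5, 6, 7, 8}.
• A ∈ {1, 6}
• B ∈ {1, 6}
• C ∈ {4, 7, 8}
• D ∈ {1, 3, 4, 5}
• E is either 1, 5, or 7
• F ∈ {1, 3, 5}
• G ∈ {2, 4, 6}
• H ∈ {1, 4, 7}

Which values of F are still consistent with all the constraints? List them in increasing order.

Among the 8 variables, 2 fits only G (and all 8 values in {1, 2, 3, 4, 5, 6, 7, 8} must be used), so G = 2.
The 7 still-open variables draw from only 7 values {1, 3, 4, 5, 6, 7, 8}, so each is used; only C can be 8, hence C = 8.
A and B between them cover only {1, 6} — a naked pair. Remove those values from D, E, F, H.
No further eliminations apply; F can still be any of 3, 5.

3, 5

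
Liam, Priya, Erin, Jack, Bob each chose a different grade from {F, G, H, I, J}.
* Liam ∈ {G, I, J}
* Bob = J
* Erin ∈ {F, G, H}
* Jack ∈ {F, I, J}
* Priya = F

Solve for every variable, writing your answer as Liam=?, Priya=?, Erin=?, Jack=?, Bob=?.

Liam=G, Priya=F, Erin=H, Jack=I, Bob=J

Priya must be F (only option left). So Erin, Jack can't be F.
Bob's domain is down to {J}, so Bob = J. Strike J from Liam, Jack.
Jack has just one choice, so Jack = I. Eliminate I elsewhere: Liam.
Liam has just one choice, so Liam = G. Remove G from Erin.
That leaves Erin = H.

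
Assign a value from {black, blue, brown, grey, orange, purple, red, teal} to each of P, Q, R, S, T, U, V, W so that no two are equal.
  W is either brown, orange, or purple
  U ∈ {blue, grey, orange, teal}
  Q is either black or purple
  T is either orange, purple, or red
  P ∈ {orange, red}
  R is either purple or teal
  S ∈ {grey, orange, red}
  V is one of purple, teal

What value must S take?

grey

The 8 variables together cover exactly {black, blue, brown, grey, orange, purple, red, teal} — 8 values for 8 variables — and black appears only in Q's list, so Q = black.
Among the 7 still-open variables, blue fits only U (and all 7 values in {blue, brown, grey, orange, purple, red, teal} must be used), so U = blue.
The 6 still-open variables together cover exactly {brown, grey, orange, purple, red, teal} — 6 values for 6 variables — and brown appears only in W's list, so W = brown.
Among the 5 still-open variables, grey fits only S (and all 5 values in {grey, orange, purple, red, teal} must be used), so S = grey.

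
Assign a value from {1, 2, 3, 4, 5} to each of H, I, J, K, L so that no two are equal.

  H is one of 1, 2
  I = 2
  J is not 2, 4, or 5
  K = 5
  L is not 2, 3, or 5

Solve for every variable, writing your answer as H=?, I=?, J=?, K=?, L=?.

I's domain is down to {2}, so I = 2. Strike 2 from H.
That leaves K = 5.
H must be 1 (only option left). Eliminate 1 elsewhere: J, L.
That leaves J = 3.
L's domain is down to {4}, so L = 4.

H=1, I=2, J=3, K=5, L=4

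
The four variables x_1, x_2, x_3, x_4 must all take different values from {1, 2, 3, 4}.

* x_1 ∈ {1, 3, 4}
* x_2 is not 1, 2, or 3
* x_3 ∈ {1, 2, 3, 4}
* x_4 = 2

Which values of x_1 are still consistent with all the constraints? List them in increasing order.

1, 3

x_2 has just one choice, so x_2 = 4. Eliminate 4 elsewhere: x_1, x_3.
x_4 must be 2 (only option left). So x_3 can't be 2.
No further eliminations apply; x_1 can still be any of 1, 3.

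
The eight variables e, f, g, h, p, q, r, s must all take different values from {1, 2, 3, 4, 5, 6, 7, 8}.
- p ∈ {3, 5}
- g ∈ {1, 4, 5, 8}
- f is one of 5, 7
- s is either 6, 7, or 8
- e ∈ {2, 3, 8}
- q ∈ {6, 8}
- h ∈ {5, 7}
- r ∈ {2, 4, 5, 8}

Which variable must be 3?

p

The 8 variables together cover exactly {1, 2, 3, 4, 5, 6, 7, 8} — 8 values for 8 variables — and 1 appears only in g's list, so g = 1.
The 7 still-open variables together cover exactly {2, 3, 4, 5, 6, 7, 8} — 7 values for 7 variables — and 4 appears only in r's list, so r = 4.
Among the 6 still-open variables, 2 fits only e (and all 6 values in {2, 3, 5, 6, 7, 8} must be used), so e = 2.
The 5 still-open variables draw from only 5 values {3, 5, 6, 7, 8}, so each is used; only p can be 3, hence p = 3.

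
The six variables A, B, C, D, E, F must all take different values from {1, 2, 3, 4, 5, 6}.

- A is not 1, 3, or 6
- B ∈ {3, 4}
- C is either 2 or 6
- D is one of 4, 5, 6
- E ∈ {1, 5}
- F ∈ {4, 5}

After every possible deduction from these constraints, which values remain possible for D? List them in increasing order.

The 6 variables draw from only 6 values {1, 2, 3, 4, 5, 6}, so each is used; only E can be 1, hence E = 1.
The 5 still-open variables together cover exactly {2, 3, 4, 5, 6} — 5 values for 5 variables — and 3 appears only in B's list, so B = 3.
No further eliminations apply; D can still be any of 4, 5, 6.

4, 5, 6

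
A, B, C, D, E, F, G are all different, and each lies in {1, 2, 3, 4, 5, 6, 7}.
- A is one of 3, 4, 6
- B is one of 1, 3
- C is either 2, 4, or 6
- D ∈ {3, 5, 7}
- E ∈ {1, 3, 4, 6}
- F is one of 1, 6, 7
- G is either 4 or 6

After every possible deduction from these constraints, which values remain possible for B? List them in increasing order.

1, 3

The 7 variables draw from only 7 values {1, 2, 3, 4, 5, 6, 7}, so each is used; only C can be 2, hence C = 2.
Among the 6 still-open variables, 5 fits only D (and all 6 values in {1, 3, 4, 5, 6, 7} must be used), so D = 5.
The 5 still-open variables together cover exactly {1, 3, 4, 6, 7} — 5 values for 5 variables — and 7 appears only in F's list, so F = 7.
No further eliminations apply; B can still be any of 1, 3.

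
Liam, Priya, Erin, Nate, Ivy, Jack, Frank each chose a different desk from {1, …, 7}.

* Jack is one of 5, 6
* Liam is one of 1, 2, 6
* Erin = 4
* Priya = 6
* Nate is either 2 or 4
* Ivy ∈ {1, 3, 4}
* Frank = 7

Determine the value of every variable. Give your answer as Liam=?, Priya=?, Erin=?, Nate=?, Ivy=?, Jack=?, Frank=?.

Liam=1, Priya=6, Erin=4, Nate=2, Ivy=3, Jack=5, Frank=7

Priya must be 6 (only option left). Strike 6 from Liam, Jack.
Erin has just one choice, so Erin = 4. Eliminate 4 elsewhere: Nate, Ivy.
Nate's domain is down to {2}, so Nate = 2. So Liam can't be 2.
Jack's domain is down to {5}, so Jack = 5.
Frank must be 7 (only option left).
Liam's domain is down to {1}, so Liam = 1. So Ivy can't be 1.
Ivy must be 3 (only option left).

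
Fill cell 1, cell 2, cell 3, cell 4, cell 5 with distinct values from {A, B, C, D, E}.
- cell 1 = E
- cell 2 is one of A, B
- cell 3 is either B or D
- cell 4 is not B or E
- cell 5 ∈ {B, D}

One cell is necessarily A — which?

cell 1 must be E (only option left).
The 4 still-open variables draw from only 4 values {A, B, C, D}, so each is used; only cell 4 can be C, hence cell 4 = C.
Among the 3 still-open variables, A fits only cell 2 (and all 3 values in {A, B, D} must be used), so cell 2 = A.

cell 2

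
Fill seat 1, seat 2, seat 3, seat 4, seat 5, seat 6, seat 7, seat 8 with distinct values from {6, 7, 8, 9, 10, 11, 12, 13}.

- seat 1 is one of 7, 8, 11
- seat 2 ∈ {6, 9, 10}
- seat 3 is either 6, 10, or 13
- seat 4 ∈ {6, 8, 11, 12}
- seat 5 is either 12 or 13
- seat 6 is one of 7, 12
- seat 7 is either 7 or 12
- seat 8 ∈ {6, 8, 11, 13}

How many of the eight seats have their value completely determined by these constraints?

The 8 variables together cover exactly {6, 7, 8, 9, 10, 11, 12, 13} — 8 values for 8 variables — and 9 appears only in seat 2's list, so seat 2 = 9.
Among the 7 still-open variables, 10 fits only seat 3 (and all 7 values in {6, 7, 8, 10, 11, 12, 13} must be used), so seat 3 = 10.
seat 6 and seat 7 between them cover only {7, 12} — a naked pair. Remove those values from seat 1, seat 4, seat 5.
seat 5 has just one choice, so seat 5 = 13. Remove 13 from seat 8.
Determined: seat 2=9, seat 3=10, seat 5=13. The other seats each still have more than one consistent value. That makes 3.

3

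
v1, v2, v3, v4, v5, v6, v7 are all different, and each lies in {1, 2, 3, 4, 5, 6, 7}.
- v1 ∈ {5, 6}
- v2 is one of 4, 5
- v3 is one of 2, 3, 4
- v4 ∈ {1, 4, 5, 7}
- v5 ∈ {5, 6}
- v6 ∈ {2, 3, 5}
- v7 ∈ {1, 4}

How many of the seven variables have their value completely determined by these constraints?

3

The 7 variables together cover exactly {1, 2, 3, 4, 5, 6, 7} — 7 values for 7 variables — and 7 appears only in v4's list, so v4 = 7.
Among the 6 still-open variables, 1 fits only v7 (and all 6 values in {1, 2, 3, 4, 5, 6} must be used), so v7 = 1.
The 2 variables v1 and v5 are confined to {5, 6}, which locks those values in; drop them from v2, v6.
v2's domain is down to {4}, so v2 = 4. Eliminate 4 elsewhere: v3.
Determined: v2=4, v4=7, v7=1. The other variables each still have more than one consistent value. That makes 3.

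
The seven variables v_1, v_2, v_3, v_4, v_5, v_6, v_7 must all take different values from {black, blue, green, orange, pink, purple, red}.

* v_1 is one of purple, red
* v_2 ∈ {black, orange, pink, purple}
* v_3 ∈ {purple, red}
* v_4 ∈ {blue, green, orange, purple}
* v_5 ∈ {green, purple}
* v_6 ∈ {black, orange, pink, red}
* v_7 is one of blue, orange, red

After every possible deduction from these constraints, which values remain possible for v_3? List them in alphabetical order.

v_1 and v_3 between them cover only {purple, red} — a naked pair. Remove those values from v_2, v_4, v_5, v_6, v_7.
v_5's domain is down to {green}, so v_5 = green. So v_4 can't be green.
The 2 variables v_4 and v_7 are confined to {blue, orange}, which locks those values in; drop them from v_2, v_6.
No further eliminations apply; v_3 can still be any of purple, red.

purple, red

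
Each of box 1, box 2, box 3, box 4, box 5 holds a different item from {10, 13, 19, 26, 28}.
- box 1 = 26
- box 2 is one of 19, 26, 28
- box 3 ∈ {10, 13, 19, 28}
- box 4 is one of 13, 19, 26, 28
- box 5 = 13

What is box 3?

box 1's domain is down to {26}, so box 1 = 26. So box 2, box 4 can't be 26.
box 5 must be 13 (only option left). Strike 13 from box 3, box 4.
The 3 still-open variables together cover exactly {10, 19, 28} — 3 values for 3 variables — and 10 appears only in box 3's list, so box 3 = 10.

10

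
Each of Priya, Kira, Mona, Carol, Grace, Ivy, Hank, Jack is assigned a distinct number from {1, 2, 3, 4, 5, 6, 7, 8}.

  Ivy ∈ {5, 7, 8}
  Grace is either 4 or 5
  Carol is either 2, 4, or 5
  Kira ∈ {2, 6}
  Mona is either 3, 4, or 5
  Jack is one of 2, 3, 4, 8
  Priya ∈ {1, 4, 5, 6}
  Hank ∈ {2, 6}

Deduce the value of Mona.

The 8 variables together cover exactly {1, 2, 3, 4, 5, 6, 7, 8} — 8 values for 8 variables — and 1 appears only in Priya's list, so Priya = 1.
The 7 still-open variables draw from only 7 values {2, 3, 4, 5, 6, 7, 8}, so each is used; only Ivy can be 7, hence Ivy = 7.
Among the 6 still-open variables, 8 fits only Jack (and all 6 values in {2, 3, 4, 5, 6, 8} must be used), so Jack = 8.
The 5 still-open variables together cover exactly {2, 3, 4, 5, 6} — 5 values for 5 variables — and 3 appears only in Mona's list, so Mona = 3.

3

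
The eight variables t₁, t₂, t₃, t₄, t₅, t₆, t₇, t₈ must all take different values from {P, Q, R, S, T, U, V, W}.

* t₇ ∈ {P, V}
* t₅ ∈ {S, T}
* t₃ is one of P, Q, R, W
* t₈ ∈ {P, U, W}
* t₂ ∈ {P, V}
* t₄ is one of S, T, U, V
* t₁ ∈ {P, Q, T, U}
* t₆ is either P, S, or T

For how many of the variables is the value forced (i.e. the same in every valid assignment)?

4

The 8 variables together cover exactly {P, Q, R, S, T, U, V, W} — 8 values for 8 variables — and R appears only in t₃'s list, so t₃ = R.
The 7 still-open variables together cover exactly {P, Q, S, T, U, V, W} — 7 values for 7 variables — and Q appears only in t₁'s list, so t₁ = Q.
Among the 6 still-open variables, W fits only t₈ (and all 6 values in {P, S, T, U, V, W} must be used), so t₈ = W.
Among the 5 still-open variables, U fits only t₄ (and all 5 values in {P, S, T, U, V} must be used), so t₄ = U.
t₂ and t₇ between them cover only {P, V} — a naked pair. Remove those values from t₆.
Determined: t₁=Q, t₃=R, t₄=U, t₈=W. The other variables each still have more than one consistent value. That makes 4.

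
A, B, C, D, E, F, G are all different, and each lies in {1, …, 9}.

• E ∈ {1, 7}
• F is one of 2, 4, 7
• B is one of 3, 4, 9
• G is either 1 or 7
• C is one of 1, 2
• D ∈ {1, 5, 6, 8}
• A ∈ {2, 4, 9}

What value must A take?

9

E and G between them cover only {1, 7} — a naked pair. Remove those values from C, D, F.
C must be 2 (only option left). So A, F can't be 2.
That leaves F = 4. Strike 4 from A, B.
So A = 9.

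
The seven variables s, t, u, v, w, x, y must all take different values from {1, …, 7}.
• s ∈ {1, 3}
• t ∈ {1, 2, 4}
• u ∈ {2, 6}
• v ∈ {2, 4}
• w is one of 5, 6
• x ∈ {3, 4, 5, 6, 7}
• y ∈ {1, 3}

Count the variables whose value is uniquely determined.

3

The 7 variables draw from only 7 values {1, 2, 3, 4, 5, 6, 7}, so each is used; only x can be 7, hence x = 7.
The 6 still-open variables together cover exactly {1, 2, 3, 4, 5, 6} — 6 values for 6 variables — and 5 appears only in w's list, so w = 5.
The 5 still-open variables draw from only 5 values {1, 2, 3, 4, 6}, so each is used; only u can be 6, hence u = 6.
s and y between them cover only {1, 3} — a naked pair. Remove those values from t.
Determined: u=6, w=5, x=7. The other variables each still have more than one consistent value. That makes 3.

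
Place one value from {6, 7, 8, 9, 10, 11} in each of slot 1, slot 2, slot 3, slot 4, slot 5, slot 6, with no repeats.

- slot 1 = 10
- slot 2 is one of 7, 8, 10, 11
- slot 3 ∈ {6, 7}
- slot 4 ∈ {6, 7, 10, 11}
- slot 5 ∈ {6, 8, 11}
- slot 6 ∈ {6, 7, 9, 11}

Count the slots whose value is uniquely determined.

slot 1's domain is down to {10}, so slot 1 = 10. So slot 2, slot 4 can't be 10.
Among the 5 still-open variables, 9 fits only slot 6 (and all 5 values in {6, 7, 8, 9, 11} must be used), so slot 6 = 9.
Determined: slot 1=10, slot 6=9. The other slots each still have more than one consistent value. That makes 2.

2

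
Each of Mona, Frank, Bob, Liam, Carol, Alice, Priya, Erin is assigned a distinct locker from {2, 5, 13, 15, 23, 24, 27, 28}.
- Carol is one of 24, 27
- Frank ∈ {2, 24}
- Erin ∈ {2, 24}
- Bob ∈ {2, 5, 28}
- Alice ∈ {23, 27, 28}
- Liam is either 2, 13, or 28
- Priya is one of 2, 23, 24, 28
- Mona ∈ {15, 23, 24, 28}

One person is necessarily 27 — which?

The 8 variables together cover exactly {2, 5, 13, 15, 23, 24, 27, 28} — 8 values for 8 variables — and 5 appears only in Bob's list, so Bob = 5.
Among the 7 still-open variables, 13 fits only Liam (and all 7 values in {2, 13, 15, 23, 24, 27, 28} must be used), so Liam = 13.
The 6 still-open variables together cover exactly {2, 15, 23, 24, 27, 28} — 6 values for 6 variables — and 15 appears only in Mona's list, so Mona = 15.
Frank and Erin between them cover only {2, 24} — a naked pair. Remove those values from Carol, Priya.
So 27 goes to Carol.

Carol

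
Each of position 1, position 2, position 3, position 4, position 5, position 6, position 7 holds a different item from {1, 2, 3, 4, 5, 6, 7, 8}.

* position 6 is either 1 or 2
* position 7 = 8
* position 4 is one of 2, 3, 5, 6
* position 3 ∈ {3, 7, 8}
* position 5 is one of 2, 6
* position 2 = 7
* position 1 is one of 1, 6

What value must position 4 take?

5

position 2's domain is down to {7}, so position 2 = 7. Remove 7 from position 3.
position 7 must be 8 (only option left). So position 3 can't be 8.
position 3 must be 3 (only option left). Remove 3 from position 4.
Among the 4 still-open variables, 5 fits only position 4 (and all 4 values in {1, 2, 5, 6} must be used), so position 4 = 5.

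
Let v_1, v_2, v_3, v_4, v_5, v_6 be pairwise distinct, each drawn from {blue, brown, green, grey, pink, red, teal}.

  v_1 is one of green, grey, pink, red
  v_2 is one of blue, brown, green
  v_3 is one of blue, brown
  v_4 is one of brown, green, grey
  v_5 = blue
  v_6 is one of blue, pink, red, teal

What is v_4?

v_5 has just one choice, so v_5 = blue. So v_2, v_3, v_6 can't be blue.
v_3 must be brown (only option left). Eliminate brown elsewhere: v_2, v_4.
v_2's domain is down to {green}, so v_2 = green. So v_1, v_4 can't be green.
So v_4 = grey.

grey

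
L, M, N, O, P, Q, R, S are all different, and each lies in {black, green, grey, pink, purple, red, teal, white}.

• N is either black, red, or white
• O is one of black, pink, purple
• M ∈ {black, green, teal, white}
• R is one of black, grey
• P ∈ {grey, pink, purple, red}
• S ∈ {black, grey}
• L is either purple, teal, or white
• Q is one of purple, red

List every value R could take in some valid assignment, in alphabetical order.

black, grey

The 8 variables together cover exactly {black, green, grey, pink, purple, red, teal, white} — 8 values for 8 variables — and green appears only in M's list, so M = green.
Among the 7 still-open variables, teal fits only L (and all 7 values in {black, grey, pink, purple, red, teal, white} must be used), so L = teal.
The 6 still-open variables draw from only 6 values {black, grey, pink, purple, red, white}, so each is used; only N can be white, hence N = white.
R and S between them cover only {black, grey} — a naked pair. Remove those values from O, P.
No further eliminations apply; R can still be any of black, grey.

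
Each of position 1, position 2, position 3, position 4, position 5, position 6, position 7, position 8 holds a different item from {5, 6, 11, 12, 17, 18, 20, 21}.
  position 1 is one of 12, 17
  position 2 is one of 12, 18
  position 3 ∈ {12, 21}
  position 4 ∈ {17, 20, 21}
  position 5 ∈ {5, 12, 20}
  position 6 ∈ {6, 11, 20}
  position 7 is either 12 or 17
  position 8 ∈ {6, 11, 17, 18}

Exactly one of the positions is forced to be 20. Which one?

position 4

Among the 8 variables, 5 fits only position 5 (and all 8 values in {5, 6, 11, 12, 17, 18, 20, 21} must be used), so position 5 = 5.
position 1 and position 7 between them cover only {12, 17} — a naked pair. Remove those values from position 2, position 3, position 4, position 8.
position 2 must be 18 (only option left). Remove 18 from position 8.
position 3 must be 21 (only option left). Eliminate 21 elsewhere: position 4.
So 20 goes to position 4.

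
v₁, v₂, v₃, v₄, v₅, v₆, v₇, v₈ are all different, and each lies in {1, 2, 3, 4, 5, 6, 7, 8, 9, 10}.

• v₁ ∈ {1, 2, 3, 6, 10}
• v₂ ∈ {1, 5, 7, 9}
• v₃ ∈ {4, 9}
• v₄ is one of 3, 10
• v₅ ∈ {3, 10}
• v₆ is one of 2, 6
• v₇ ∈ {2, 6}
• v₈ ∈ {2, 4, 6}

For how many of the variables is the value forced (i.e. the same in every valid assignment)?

3

The 2 variables v₄ and v₅ are confined to {3, 10}, which locks those values in; drop them from v₁.
v₆ and v₇ share exactly the 2 values {2, 6}; by pigeonhole those values go to them, so strike 2, 6 from v₁, v₈.
That leaves v₁ = 1. Strike 1 from v₂.
That leaves v₈ = 4. Eliminate 4 elsewhere: v₃.
v₃ must be 9 (only option left). So v₂ can't be 9.
Determined: v₁=1, v₃=9, v₈=4. The other variables each still have more than one consistent value. That makes 3.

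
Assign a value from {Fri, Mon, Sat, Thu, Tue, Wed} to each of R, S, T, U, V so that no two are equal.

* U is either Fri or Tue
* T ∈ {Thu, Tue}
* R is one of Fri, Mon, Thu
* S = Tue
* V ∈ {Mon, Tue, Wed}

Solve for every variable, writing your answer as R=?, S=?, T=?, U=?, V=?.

S must be Tue (only option left). Remove Tue from T, U, V.
T must be Thu (only option left). Remove Thu from R.
U's domain is down to {Fri}, so U = Fri. Remove Fri from R.
R must be Mon (only option left). Strike Mon from V.
V has just one choice, so V = Wed.

R=Mon, S=Tue, T=Thu, U=Fri, V=Wed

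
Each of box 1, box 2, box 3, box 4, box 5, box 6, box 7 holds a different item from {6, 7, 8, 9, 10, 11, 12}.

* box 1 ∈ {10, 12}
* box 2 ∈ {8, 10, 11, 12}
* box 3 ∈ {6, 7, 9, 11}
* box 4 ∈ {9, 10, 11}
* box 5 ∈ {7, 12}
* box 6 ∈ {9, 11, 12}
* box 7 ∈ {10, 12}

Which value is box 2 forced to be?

8

The 7 variables draw from only 7 values {6, 7, 8, 9, 10, 11, 12}, so each is used; only box 3 can be 6, hence box 3 = 6.
The 6 still-open variables draw from only 6 values {7, 8, 9, 10, 11, 12}, so each is used; only box 5 can be 7, hence box 5 = 7.
The 5 still-open variables together cover exactly {8, 9, 10, 11, 12} — 5 values for 5 variables — and 8 appears only in box 2's list, so box 2 = 8.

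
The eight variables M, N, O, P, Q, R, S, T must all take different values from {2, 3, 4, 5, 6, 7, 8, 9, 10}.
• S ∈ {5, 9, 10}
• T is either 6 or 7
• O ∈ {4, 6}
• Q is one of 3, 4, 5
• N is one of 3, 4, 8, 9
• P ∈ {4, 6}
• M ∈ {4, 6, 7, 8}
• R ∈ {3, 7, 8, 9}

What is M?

The 8 variables draw from only 8 values {3, 4, 5, 6, 7, 8, 9, 10}, so each is used; only S can be 10, hence S = 10.
The 7 still-open variables together cover exactly {3, 4, 5, 6, 7, 8, 9} — 7 values for 7 variables — and 5 appears only in Q's list, so Q = 5.
O and P between them cover only {4, 6} — a naked pair. Remove those values from M, N, T.
That leaves T = 7. So M, R can't be 7.
So M = 8.

8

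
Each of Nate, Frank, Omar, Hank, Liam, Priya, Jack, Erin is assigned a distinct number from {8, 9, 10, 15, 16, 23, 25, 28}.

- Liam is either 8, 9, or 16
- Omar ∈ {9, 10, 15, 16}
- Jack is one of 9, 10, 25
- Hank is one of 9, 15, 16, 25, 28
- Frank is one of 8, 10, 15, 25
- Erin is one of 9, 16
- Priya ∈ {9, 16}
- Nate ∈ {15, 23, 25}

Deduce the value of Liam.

8

The 8 variables draw from only 8 values {8, 9, 10, 15, 16, 23, 25, 28}, so each is used; only Nate can be 23, hence Nate = 23.
The 7 still-open variables together cover exactly {8, 9, 10, 15, 16, 25, 28} — 7 values for 7 variables — and 28 appears only in Hank's list, so Hank = 28.
The 2 variables Priya and Erin are confined to {9, 16}, which locks those values in; drop them from Omar, Liam, Jack.
So Liam = 8.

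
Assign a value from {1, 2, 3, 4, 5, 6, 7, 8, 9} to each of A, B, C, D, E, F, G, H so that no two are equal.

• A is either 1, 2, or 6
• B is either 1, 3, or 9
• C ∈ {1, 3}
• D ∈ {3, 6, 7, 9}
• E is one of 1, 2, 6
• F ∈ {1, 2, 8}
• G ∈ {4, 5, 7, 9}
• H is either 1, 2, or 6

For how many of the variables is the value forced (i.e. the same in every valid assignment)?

4

A, E, H between them cover only {1, 2, 6} — a naked triple. Remove those values from B, C, D, F.
C has just one choice, so C = 3. Remove 3 from B, D.
F must be 8 (only option left).
B's domain is down to {9}, so B = 9. Strike 9 from D, G.
D's domain is down to {7}, so D = 7. Remove 7 from G.
Determined: B=9, C=3, D=7, F=8. The other variables each still have more than one consistent value. That makes 4.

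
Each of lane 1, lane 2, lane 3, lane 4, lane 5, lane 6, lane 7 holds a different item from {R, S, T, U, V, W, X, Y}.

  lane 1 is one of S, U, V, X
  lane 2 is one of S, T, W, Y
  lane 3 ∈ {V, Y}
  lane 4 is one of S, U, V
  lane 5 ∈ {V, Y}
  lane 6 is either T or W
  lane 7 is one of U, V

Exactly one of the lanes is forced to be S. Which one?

lane 4

The 7 variables together cover exactly {S, T, U, V, W, X, Y} — 7 values for 7 variables — and X appears only in lane 1's list, so lane 1 = X.
The 2 variables lane 3 and lane 5 are confined to {V, Y}, which locks those values in; drop them from lane 2, lane 4, lane 7.
lane 7 must be U (only option left). So lane 4 can't be U.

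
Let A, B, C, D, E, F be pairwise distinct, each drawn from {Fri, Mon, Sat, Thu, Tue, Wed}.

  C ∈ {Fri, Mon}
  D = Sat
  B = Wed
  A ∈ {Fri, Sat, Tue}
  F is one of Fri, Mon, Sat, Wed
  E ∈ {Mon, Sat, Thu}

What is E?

Thu

B has just one choice, so B = Wed. So F can't be Wed.
D has just one choice, so D = Sat. Remove Sat from A, E, F.
The 4 still-open variables together cover exactly {Fri, Mon, Thu, Tue} — 4 values for 4 variables — and Thu appears only in E's list, so E = Thu.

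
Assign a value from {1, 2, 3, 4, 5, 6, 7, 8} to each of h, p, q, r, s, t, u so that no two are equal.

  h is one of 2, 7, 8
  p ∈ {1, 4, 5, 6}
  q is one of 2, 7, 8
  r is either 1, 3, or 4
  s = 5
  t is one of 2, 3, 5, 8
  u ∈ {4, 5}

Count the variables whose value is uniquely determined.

s must be 5 (only option left). So p, t, u can't be 5.
u must be 4 (only option left). So p, r can't be 4.
Determined: s=5, u=4. The other variables each still have more than one consistent value. That makes 2.

2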